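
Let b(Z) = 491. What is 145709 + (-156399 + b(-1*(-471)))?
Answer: -10199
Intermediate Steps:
145709 + (-156399 + b(-1*(-471))) = 145709 + (-156399 + 491) = 145709 - 155908 = -10199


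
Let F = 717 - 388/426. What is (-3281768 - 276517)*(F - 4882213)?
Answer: 1233252763701990/71 ≈ 1.7370e+13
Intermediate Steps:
F = 152527/213 (F = 717 - 388*1/426 = 717 - 194/213 = 152527/213 ≈ 716.09)
(-3281768 - 276517)*(F - 4882213) = (-3281768 - 276517)*(152527/213 - 4882213) = -3558285*(-1039758842/213) = 1233252763701990/71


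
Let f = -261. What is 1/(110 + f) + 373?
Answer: 56322/151 ≈ 372.99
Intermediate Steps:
1/(110 + f) + 373 = 1/(110 - 261) + 373 = 1/(-151) + 373 = -1/151 + 373 = 56322/151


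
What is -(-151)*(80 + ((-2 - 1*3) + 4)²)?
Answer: 12231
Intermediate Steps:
-(-151)*(80 + ((-2 - 1*3) + 4)²) = -(-151)*(80 + ((-2 - 3) + 4)²) = -(-151)*(80 + (-5 + 4)²) = -(-151)*(80 + (-1)²) = -(-151)*(80 + 1) = -(-151)*81 = -1*(-12231) = 12231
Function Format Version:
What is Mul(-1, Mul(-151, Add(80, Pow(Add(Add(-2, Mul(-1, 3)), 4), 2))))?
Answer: 12231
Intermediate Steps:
Mul(-1, Mul(-151, Add(80, Pow(Add(Add(-2, Mul(-1, 3)), 4), 2)))) = Mul(-1, Mul(-151, Add(80, Pow(Add(Add(-2, -3), 4), 2)))) = Mul(-1, Mul(-151, Add(80, Pow(Add(-5, 4), 2)))) = Mul(-1, Mul(-151, Add(80, Pow(-1, 2)))) = Mul(-1, Mul(-151, Add(80, 1))) = Mul(-1, Mul(-151, 81)) = Mul(-1, -12231) = 12231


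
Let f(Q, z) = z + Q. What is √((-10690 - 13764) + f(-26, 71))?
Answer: I*√24409 ≈ 156.23*I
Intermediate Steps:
f(Q, z) = Q + z
√((-10690 - 13764) + f(-26, 71)) = √((-10690 - 13764) + (-26 + 71)) = √(-24454 + 45) = √(-24409) = I*√24409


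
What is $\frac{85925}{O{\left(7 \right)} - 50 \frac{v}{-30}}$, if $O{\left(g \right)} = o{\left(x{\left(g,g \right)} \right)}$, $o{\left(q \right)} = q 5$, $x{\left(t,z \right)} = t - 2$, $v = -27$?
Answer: $- \frac{17185}{4} \approx -4296.3$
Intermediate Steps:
$x{\left(t,z \right)} = -2 + t$
$o{\left(q \right)} = 5 q$
$O{\left(g \right)} = -10 + 5 g$ ($O{\left(g \right)} = 5 \left(-2 + g\right) = -10 + 5 g$)
$\frac{85925}{O{\left(7 \right)} - 50 \frac{v}{-30}} = \frac{85925}{\left(-10 + 5 \cdot 7\right) - 50 \left(- \frac{27}{-30}\right)} = \frac{85925}{\left(-10 + 35\right) - 50 \left(\left(-27\right) \left(- \frac{1}{30}\right)\right)} = \frac{85925}{25 - 45} = \frac{85925}{-20} = 85925 \left(- \frac{1}{20}\right) = - \frac{17185}{4}$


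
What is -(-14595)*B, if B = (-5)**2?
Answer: 364875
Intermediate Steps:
B = 25
-(-14595)*B = -(-14595)*25 = -1*(-364875) = 364875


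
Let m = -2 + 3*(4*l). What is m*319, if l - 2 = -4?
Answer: -8294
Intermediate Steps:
l = -2 (l = 2 - 4 = -2)
m = -26 (m = -2 + 3*(4*(-2)) = -2 + 3*(-8) = -2 - 24 = -26)
m*319 = -26*319 = -8294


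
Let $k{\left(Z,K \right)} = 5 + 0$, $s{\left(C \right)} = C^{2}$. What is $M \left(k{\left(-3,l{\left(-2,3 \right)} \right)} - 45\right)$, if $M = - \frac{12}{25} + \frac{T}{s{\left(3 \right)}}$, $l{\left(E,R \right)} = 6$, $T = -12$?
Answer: $\frac{1088}{15} \approx 72.533$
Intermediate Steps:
$k{\left(Z,K \right)} = 5$
$M = - \frac{136}{75}$ ($M = - \frac{12}{25} - \frac{12}{3^{2}} = \left(-12\right) \frac{1}{25} - \frac{12}{9} = - \frac{12}{25} - \frac{4}{3} = - \frac{136}{75} \approx -1.8133$)
$M \left(k{\left(-3,l{\left(-2,3 \right)} \right)} - 45\right) = - \frac{136 \left(5 - 45\right)}{75} = \left(- \frac{136}{75}\right) \left(-40\right) = \frac{1088}{15}$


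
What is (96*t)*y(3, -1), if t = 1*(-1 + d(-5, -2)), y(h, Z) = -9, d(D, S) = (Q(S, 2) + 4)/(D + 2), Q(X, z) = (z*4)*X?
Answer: -2592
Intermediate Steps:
Q(X, z) = 4*X*z (Q(X, z) = (4*z)*X = 4*X*z)
d(D, S) = (4 + 8*S)/(2 + D) (d(D, S) = (4*S*2 + 4)/(D + 2) = (8*S + 4)/(2 + D) = (4 + 8*S)/(2 + D))
t = 3 (t = 1*(-1 + 4*(1 + 2*(-2))/(2 - 5)) = 1*(-1 + 4*(1 - 4)/(-3)) = 1*(-1 + 4*(-⅓)*(-3)) = 1*(-1 + 4) = 1*3 = 3)
(96*t)*y(3, -1) = (96*3)*(-9) = 288*(-9) = -2592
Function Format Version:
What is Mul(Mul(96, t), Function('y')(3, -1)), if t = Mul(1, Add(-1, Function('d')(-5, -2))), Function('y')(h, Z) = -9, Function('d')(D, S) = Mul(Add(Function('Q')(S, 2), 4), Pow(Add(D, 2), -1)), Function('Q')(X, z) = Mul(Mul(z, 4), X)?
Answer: -2592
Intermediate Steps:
Function('Q')(X, z) = Mul(4, X, z) (Function('Q')(X, z) = Mul(Mul(4, z), X) = Mul(4, X, z))
Function('d')(D, S) = Mul(Pow(Add(2, D), -1), Add(4, Mul(8, S))) (Function('d')(D, S) = Mul(Add(Mul(4, S, 2), 4), Pow(Add(D, 2), -1)) = Mul(Add(Mul(8, S), 4), Pow(Add(2, D), -1)) = Mul(Add(4, Mul(8, S)), Pow(Add(2, D), -1)) = Mul(Pow(Add(2, D), -1), Add(4, Mul(8, S))))
t = 3 (t = Mul(1, Add(-1, Mul(4, Pow(Add(2, -5), -1), Add(1, Mul(2, -2))))) = Mul(1, Add(-1, Mul(4, Pow(-3, -1), Add(1, -4)))) = Mul(1, Add(-1, Mul(4, Rational(-1, 3), -3))) = Mul(1, Add(-1, 4)) = Mul(1, 3) = 3)
Mul(Mul(96, t), Function('y')(3, -1)) = Mul(Mul(96, 3), -9) = Mul(288, -9) = -2592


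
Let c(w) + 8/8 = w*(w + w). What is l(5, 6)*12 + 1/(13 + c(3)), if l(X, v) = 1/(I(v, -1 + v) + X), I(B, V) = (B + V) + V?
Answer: 127/210 ≈ 0.60476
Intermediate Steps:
I(B, V) = B + 2*V
c(w) = -1 + 2*w² (c(w) = -1 + w*(w + w) = -1 + w*(2*w) = -1 + 2*w²)
l(X, v) = 1/(-2 + X + 3*v) (l(X, v) = 1/((v + 2*(-1 + v)) + X) = 1/((v + (-2 + 2*v)) + X) = 1/((-2 + 3*v) + X) = 1/(-2 + X + 3*v))
l(5, 6)*12 + 1/(13 + c(3)) = 12/(-2 + 5 + 3*6) + 1/(13 + (-1 + 2*3²)) = 12/(-2 + 5 + 18) + 1/(13 + (-1 + 2*9)) = 12/21 + 1/(13 + (-1 + 18)) = (1/21)*12 + 1/(13 + 17) = 4/7 + 1/30 = 127/210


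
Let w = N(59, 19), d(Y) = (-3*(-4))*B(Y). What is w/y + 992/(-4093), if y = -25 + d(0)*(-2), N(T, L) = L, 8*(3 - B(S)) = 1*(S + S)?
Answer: -173991/397021 ≈ -0.43824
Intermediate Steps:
B(S) = 3 - S/4 (B(S) = 3 - (S + S)/8 = 3 - 2*S/8 = 3 - S/4)
d(Y) = 36 - 3*Y (d(Y) = (-3*(-4))*(3 - Y/4) = 12*(3 - Y/4) = 36 - 3*Y)
w = 19
y = -97 (y = -25 + (36 - 3*0)*(-2) = -25 + (36 + 0)*(-2) = -25 + 36*(-2) = -25 - 72 = -97)
w/y + 992/(-4093) = 19/(-97) + 992/(-4093) = 19*(-1/97) + 992*(-1/4093) = -19/97 - 992/4093 = -173991/397021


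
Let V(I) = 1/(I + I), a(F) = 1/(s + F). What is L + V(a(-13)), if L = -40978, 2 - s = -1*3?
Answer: -40982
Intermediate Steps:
s = 5 (s = 2 - (-1)*3 = 2 - 1*(-3) = 2 + 3 = 5)
a(F) = 1/(5 + F)
V(I) = 1/(2*I)
L + V(a(-13)) = -40978 + 1/(2*(1/(5 - 13))) = -40978 + 1/(2*(1/(-8))) = -40978 + 1/(2*(-1/8)) = -40978 + (1/2)*(-8) = -40978 - 4 = -40982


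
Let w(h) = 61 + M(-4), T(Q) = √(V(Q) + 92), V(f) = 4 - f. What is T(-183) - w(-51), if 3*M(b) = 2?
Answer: -185/3 + 3*√31 ≈ -44.963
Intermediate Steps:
M(b) = ⅔ (M(b) = (⅓)*2 = ⅔)
T(Q) = √(96 - Q) (T(Q) = √((4 - Q) + 92) = √(96 - Q))
w(h) = 185/3 (w(h) = 61 + ⅔ = 185/3)
T(-183) - w(-51) = √(96 - 1*(-183)) - 1*185/3 = √(96 + 183) - 185/3 = √279 - 185/3 = 3*√31 - 185/3 = -185/3 + 3*√31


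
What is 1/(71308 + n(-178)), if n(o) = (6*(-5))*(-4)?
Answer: 1/71428 ≈ 1.4000e-5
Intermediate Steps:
n(o) = 120 (n(o) = -30*(-4) = 120)
1/(71308 + n(-178)) = 1/(71308 + 120) = 1/71428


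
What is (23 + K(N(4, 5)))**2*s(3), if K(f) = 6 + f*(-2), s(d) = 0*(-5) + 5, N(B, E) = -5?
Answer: 7605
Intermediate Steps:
s(d) = 5 (s(d) = 0 + 5 = 5)
K(f) = 6 - 2*f
(23 + K(N(4, 5)))**2*s(3) = (23 + (6 - 2*(-5)))**2*5 = (23 + (6 + 10))**2*5 = (23 + 16)**2*5 = 39**2*5 = 1521*5 = 7605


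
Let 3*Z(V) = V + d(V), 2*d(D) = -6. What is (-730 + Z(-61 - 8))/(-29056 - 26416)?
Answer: 377/27736 ≈ 0.013592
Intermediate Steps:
d(D) = -3 (d(D) = (½)*(-6) = -3)
Z(V) = -1 + V/3 (Z(V) = (V - 3)/3 = (-3 + V)/3 = -1 + V/3)
(-730 + Z(-61 - 8))/(-29056 - 26416) = (-730 + (-1 + (-61 - 8)/3))/(-29056 - 26416) = (-730 + (-1 + (⅓)*(-69)))/(-55472) = (-730 + (-1 - 23))*(-1/55472) = (-730 - 24)*(-1/55472) = -754*(-1/55472) = 377/27736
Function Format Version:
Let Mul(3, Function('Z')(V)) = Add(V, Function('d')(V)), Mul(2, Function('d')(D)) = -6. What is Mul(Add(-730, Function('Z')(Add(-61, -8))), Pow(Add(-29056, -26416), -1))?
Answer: Rational(377, 27736) ≈ 0.013592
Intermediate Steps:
Function('d')(D) = -3 (Function('d')(D) = Mul(Rational(1, 2), -6) = -3)
Function('Z')(V) = Add(-1, Mul(Rational(1, 3), V)) (Function('Z')(V) = Mul(Rational(1, 3), Add(V, -3)) = Mul(Rational(1, 3), Add(-3, V)) = Add(-1, Mul(Rational(1, 3), V)))
Mul(Add(-730, Function('Z')(Add(-61, -8))), Pow(Add(-29056, -26416), -1)) = Mul(Add(-730, Add(-1, Mul(Rational(1, 3), Add(-61, -8)))), Pow(Add(-29056, -26416), -1)) = Mul(Add(-730, Add(-1, Mul(Rational(1, 3), -69))), Pow(-55472, -1)) = Mul(Add(-730, Add(-1, -23)), Rational(-1, 55472)) = Mul(Add(-730, -24), Rational(-1, 55472)) = Mul(-754, Rational(-1, 55472)) = Rational(377, 27736)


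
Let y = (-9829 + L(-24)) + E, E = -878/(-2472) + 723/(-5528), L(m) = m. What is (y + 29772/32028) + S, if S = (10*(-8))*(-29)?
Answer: -34338120634913/4559057688 ≈ -7531.8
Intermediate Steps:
S = 2320 (S = -80*(-29) = 2320)
E = 383291/1708152 (E = -878*(-1/2472) + 723*(-1/5528) = 439/1236 - 723/5528 = 383291/1708152 ≈ 0.22439)
y = -16830038365/1708152 (y = (-9829 - 24) + 383291/1708152 = -9853 + 383291/1708152 = -16830038365/1708152 ≈ -9852.8)
(y + 29772/32028) + S = (-16830038365/1708152 + 29772/32028) + 2320 = (-16830038365/1708152 + 29772*(1/32028)) + 2320 = (-16830038365/1708152 + 2481/2669) + 2320 = -44915134471073/4559057688 + 2320 = -34338120634913/4559057688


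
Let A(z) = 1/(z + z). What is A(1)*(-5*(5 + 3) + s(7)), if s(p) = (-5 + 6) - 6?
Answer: -45/2 ≈ -22.500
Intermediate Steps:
s(p) = -5 (s(p) = 1 - 6 = -5)
A(z) = 1/(2*z)
A(1)*(-5*(5 + 3) + s(7)) = ((1/2)/1)*(-5*(5 + 3) - 5) = ((1/2)*1)*(-5*8 - 5) = (-40 - 5)/2 = (1/2)*(-45) = -45/2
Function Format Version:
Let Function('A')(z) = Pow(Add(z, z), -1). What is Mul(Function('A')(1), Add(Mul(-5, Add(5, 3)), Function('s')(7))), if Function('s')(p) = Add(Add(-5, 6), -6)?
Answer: Rational(-45, 2) ≈ -22.500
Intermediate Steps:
Function('s')(p) = -5 (Function('s')(p) = Add(1, -6) = -5)
Function('A')(z) = Mul(Rational(1, 2), Pow(z, -1)) (Function('A')(z) = Pow(Mul(2, z), -1) = Mul(Rational(1, 2), Pow(z, -1)))
Mul(Function('A')(1), Add(Mul(-5, Add(5, 3)), Function('s')(7))) = Mul(Mul(Rational(1, 2), Pow(1, -1)), Add(Mul(-5, Add(5, 3)), -5)) = Mul(Mul(Rational(1, 2), 1), Add(Mul(-5, 8), -5)) = Mul(Rational(1, 2), Add(-40, -5)) = Mul(Rational(1, 2), -45) = Rational(-45, 2)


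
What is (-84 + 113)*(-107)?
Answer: -3103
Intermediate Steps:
(-84 + 113)*(-107) = 29*(-107) = -3103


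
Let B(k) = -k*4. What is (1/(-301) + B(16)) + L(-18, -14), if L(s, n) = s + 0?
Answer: -24683/301 ≈ -82.003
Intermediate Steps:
L(s, n) = s
B(k) = -4*k
(1/(-301) + B(16)) + L(-18, -14) = (1/(-301) - 4*16) - 18 = (-1/301 - 64) - 18 = -19265/301 - 18 = -24683/301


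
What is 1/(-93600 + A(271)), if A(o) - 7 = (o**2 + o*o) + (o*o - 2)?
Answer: 1/126728 ≈ 7.8909e-6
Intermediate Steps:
A(o) = 5 + 3*o**2 (A(o) = 7 + ((o**2 + o*o) + (o*o - 2)) = 7 + ((o**2 + o**2) + (o**2 - 2)) = 7 + (2*o**2 + (-2 + o**2)) = 7 + (-2 + 3*o**2) = 5 + 3*o**2)
1/(-93600 + A(271)) = 1/(-93600 + (5 + 3*271**2)) = 1/(-93600 + (5 + 3*73441)) = 1/(-93600 + (5 + 220323)) = 1/(-93600 + 220328) = 1/126728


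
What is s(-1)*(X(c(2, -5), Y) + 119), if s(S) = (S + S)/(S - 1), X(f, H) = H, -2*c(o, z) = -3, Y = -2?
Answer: 117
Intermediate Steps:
c(o, z) = 3/2 (c(o, z) = -½*(-3) = 3/2)
s(S) = 2*S/(-1 + S) (s(S) = (2*S)/(-1 + S) = 2*S/(-1 + S))
s(-1)*(X(c(2, -5), Y) + 119) = (2*(-1)/(-1 - 1))*(-2 + 119) = (2*(-1)/(-2))*117 = (2*(-1)*(-½))*117 = 1*117 = 117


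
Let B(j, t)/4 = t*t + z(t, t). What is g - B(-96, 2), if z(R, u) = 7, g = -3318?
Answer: -3362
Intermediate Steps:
B(j, t) = 28 + 4*t² (B(j, t) = 4*(t*t + 7) = 4*(t² + 7) = 4*(7 + t²) = 28 + 4*t²)
g - B(-96, 2) = -3318 - (28 + 4*2²) = -3318 - (28 + 4*4) = -3318 - (28 + 16) = -3318 - 1*44 = -3318 - 44 = -3362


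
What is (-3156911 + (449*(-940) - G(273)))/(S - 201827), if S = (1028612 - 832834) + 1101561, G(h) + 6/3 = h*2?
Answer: -3579515/1095512 ≈ -3.2674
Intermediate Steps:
G(h) = -2 + 2*h (G(h) = -2 + h*2 = -2 + 2*h)
S = 1297339 (S = 195778 + 1101561 = 1297339)
(-3156911 + (449*(-940) - G(273)))/(S - 201827) = (-3156911 + (449*(-940) - (-2 + 2*273)))/(1297339 - 201827) = (-3156911 + (-422060 - (-2 + 546)))/1095512 = (-3156911 + (-422060 - 1*544))*(1/1095512) = (-3156911 + (-422060 - 544))*(1/1095512) = (-3156911 - 422604)*(1/1095512) = -3579515*1/1095512 = -3579515/1095512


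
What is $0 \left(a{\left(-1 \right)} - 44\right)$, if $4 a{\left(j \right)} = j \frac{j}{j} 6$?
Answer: $0$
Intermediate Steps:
$a{\left(j \right)} = \frac{3 j}{2}$ ($a{\left(j \right)} = \frac{j \frac{j}{j} 6}{4} = \frac{j 1 \cdot 6}{4} = \frac{j 6}{4} = \frac{6 j}{4} = \frac{3 j}{2}$)
$0 \left(a{\left(-1 \right)} - 44\right) = 0 \left(\frac{3}{2} \left(-1\right) - 44\right) = 0 \left(- \frac{3}{2} - 44\right) = 0 \left(- \frac{91}{2}\right) = 0$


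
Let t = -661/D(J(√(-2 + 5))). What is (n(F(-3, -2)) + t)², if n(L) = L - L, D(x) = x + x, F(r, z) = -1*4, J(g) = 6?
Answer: 436921/144 ≈ 3034.2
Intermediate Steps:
F(r, z) = -4
D(x) = 2*x
n(L) = 0
t = -661/12 (t = -661/(2*6) = -661/12 ≈ -55.083)
(n(F(-3, -2)) + t)² = (0 - 661/12)² = (-661/12)² = 436921/144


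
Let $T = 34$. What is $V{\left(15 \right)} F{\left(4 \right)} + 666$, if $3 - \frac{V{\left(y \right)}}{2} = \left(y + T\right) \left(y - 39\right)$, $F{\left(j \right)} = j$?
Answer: $10098$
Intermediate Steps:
$V{\left(y \right)} = 6 - 2 \left(-39 + y\right) \left(34 + y\right)$ ($V{\left(y \right)} = 6 - 2 \left(y + 34\right) \left(y - 39\right) = 6 - 2 \left(34 + y\right) \left(-39 + y\right) = 6 - 2 \left(-39 + y\right) \left(34 + y\right)$)
$V{\left(15 \right)} F{\left(4 \right)} + 666 = \left(2658 - 2 \cdot 15^{2} + 10 \cdot 15\right) 4 + 666 = \left(2658 - 450 + 150\right) 4 + 666 = 2358 \cdot 4 + 666 = 9432 + 666 = 10098$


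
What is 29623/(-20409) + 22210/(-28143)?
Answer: -428987993/191456829 ≈ -2.2407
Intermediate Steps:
29623/(-20409) + 22210/(-28143) = 29623*(-1/20409) + 22210*(-1/28143) = -29623/20409 - 22210/28143 = -428987993/191456829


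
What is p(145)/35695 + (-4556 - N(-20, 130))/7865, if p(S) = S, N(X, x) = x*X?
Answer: -113519/464035 ≈ -0.24463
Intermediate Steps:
N(X, x) = X*x
p(145)/35695 + (-4556 - N(-20, 130))/7865 = 145/35695 + (-4556 - (-20)*130)/7865 = 145*(1/35695) + (-4556 - 1*(-2600))*(1/7865) = 29/7139 + (-4556 + 2600)*(1/7865) = 29/7139 - 1956*1/7865 = 29/7139 - 1956/7865 = -113519/464035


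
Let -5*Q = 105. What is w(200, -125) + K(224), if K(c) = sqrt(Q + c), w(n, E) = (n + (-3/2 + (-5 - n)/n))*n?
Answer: 39495 + sqrt(203) ≈ 39509.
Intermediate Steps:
w(n, E) = n*(-3/2 + n + (-5 - n)/n) (w(n, E) = (n + (-3*1/2 + (-5 - n)/n))*n = (n + (-3/2 + (-5 - n)/n))*n = (-3/2 + n + (-5 - n)/n)*n = n*(-3/2 + n + (-5 - n)/n))
Q = -21 (Q = -1/5*105 = -21)
K(c) = sqrt(-21 + c)
w(200, -125) + K(224) = (-5 + 200**2 - 5/2*200) + sqrt(-21 + 224) = (-5 + 40000 - 500) + sqrt(203) = 39495 + sqrt(203)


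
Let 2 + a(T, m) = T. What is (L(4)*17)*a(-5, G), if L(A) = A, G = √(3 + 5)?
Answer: -476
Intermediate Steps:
G = 2*√2 (G = √8 = 2*√2 ≈ 2.8284)
a(T, m) = -2 + T
(L(4)*17)*a(-5, G) = (4*17)*(-2 - 5) = 68*(-7) = -476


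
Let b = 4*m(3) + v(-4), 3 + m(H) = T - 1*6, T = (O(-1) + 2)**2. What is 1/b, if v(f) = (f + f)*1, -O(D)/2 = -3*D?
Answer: 1/20 ≈ 0.050000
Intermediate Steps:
O(D) = 6*D (O(D) = -(-6)*D = 6*D)
T = 16 (T = (6*(-1) + 2)**2 = (-6 + 2)**2 = (-4)**2 = 16)
v(f) = 2*f (v(f) = (2*f)*1 = 2*f)
m(H) = 7 (m(H) = -3 + (16 - 1*6) = -3 + (16 - 6) = -3 + 10 = 7)
b = 20 (b = 4*7 + 2*(-4) = 28 - 8 = 20)
1/b = 1/20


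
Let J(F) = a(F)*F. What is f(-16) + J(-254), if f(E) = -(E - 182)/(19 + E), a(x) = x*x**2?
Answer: 4162314322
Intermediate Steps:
a(x) = x**3
J(F) = F**4 (J(F) = F**3*F = F**4)
f(E) = -(-182 + E)/(19 + E)
f(-16) + J(-254) = (182 - 1*(-16))/(19 - 16) + (-254)**4 = (182 + 16)/3 + 4162314256 = (1/3)*198 + 4162314256 = 66 + 4162314256 = 4162314322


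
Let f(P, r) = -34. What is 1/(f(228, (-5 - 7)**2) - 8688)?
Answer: -1/8722 ≈ -0.00011465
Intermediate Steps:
1/(f(228, (-5 - 7)**2) - 8688) = 1/(-34 - 8688) = 1/(-8722) = -1/8722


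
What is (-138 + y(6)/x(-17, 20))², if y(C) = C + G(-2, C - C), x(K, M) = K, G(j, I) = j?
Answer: 5522500/289 ≈ 19109.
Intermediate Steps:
y(C) = -2 + C (y(C) = C - 2 = -2 + C)
(-138 + y(6)/x(-17, 20))² = (-138 + (-2 + 6)/(-17))² = (-138 + 4*(-1/17))² = (-138 - 4/17)² = (-2350/17)² = 5522500/289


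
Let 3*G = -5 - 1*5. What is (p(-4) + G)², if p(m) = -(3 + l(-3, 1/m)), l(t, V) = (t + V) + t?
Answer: 1/144 ≈ 0.0069444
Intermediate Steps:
l(t, V) = V + 2*t (l(t, V) = (V + t) + t = V + 2*t)
G = -10/3 (G = (-5 - 1*5)/3 = (-5 - 5)/3 = (⅓)*(-10) = -10/3 ≈ -3.3333)
p(m) = 3 - 1/m (p(m) = -(3 + (1/m + 2*(-3))) = -(3 + (1/m - 6)) = -(3 + (-6 + 1/m)) = -(-3 + 1/m) = 3 - 1/m)
(p(-4) + G)² = ((3 - 1/(-4)) - 10/3)² = ((3 - 1*(-¼)) - 10/3)² = ((3 + ¼) - 10/3)² = (13/4 - 10/3)² = (-1/12)² = 1/144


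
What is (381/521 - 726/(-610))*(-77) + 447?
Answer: 47520279/158905 ≈ 299.05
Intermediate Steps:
(381/521 - 726/(-610))*(-77) + 447 = (381*(1/521) - 726*(-1/610))*(-77) + 447 = (381/521 + 363/305)*(-77) + 447 = (305328/158905)*(-77) + 447 = -23510256/158905 + 447 = 47520279/158905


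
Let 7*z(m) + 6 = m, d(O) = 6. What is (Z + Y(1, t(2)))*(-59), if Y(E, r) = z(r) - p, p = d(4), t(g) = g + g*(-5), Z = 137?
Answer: -7611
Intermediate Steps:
t(g) = -4*g (t(g) = g - 5*g = -4*g)
p = 6
z(m) = -6/7 + m/7
Y(E, r) = -48/7 + r/7 (Y(E, r) = (-6/7 + r/7) - 1*6 = (-6/7 + r/7) - 6 = -48/7 + r/7)
(Z + Y(1, t(2)))*(-59) = (137 + (-48/7 + (-4*2)/7))*(-59) = (137 + (-48/7 + (⅐)*(-8)))*(-59) = (137 + (-48/7 - 8/7))*(-59) = (137 - 8)*(-59) = 129*(-59) = -7611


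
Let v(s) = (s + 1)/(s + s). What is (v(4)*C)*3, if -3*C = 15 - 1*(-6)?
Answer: -105/8 ≈ -13.125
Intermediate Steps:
v(s) = (1 + s)/(2*s) (v(s) = (1 + s)/((2*s)) = (1 + s)*(1/(2*s)) = (1 + s)/(2*s))
C = -7 (C = -(15 - 1*(-6))/3 = -(15 + 6)/3 = -1/3*21 = -7)
(v(4)*C)*3 = (((1/2)*(1 + 4)/4)*(-7))*3 = (((1/2)*(1/4)*5)*(-7))*3 = ((5/8)*(-7))*3 = -35/8*3 = -105/8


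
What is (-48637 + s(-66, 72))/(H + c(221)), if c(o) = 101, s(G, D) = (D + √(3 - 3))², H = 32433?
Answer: -43453/32534 ≈ -1.3356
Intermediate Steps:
s(G, D) = D² (s(G, D) = (D + √0)² = (D + 0)² = D²)
(-48637 + s(-66, 72))/(H + c(221)) = (-48637 + 72²)/(32433 + 101) = (-48637 + 5184)/32534 = -43453*1/32534 = -43453/32534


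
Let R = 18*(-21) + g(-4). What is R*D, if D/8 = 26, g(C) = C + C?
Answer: -80288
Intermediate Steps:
g(C) = 2*C
D = 208 (D = 8*26 = 208)
R = -386 (R = 18*(-21) + 2*(-4) = -378 - 8 = -386)
R*D = -386*208 = -80288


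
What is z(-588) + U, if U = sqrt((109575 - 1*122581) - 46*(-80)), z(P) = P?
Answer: -588 + I*sqrt(9326) ≈ -588.0 + 96.571*I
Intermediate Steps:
U = I*sqrt(9326) (U = sqrt((109575 - 122581) + 3680) = sqrt(-13006 + 3680) = sqrt(-9326) = I*sqrt(9326) ≈ 96.571*I)
z(-588) + U = -588 + I*sqrt(9326)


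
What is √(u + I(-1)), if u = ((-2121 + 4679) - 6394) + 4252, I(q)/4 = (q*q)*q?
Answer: 2*√103 ≈ 20.298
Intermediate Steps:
I(q) = 4*q³ (I(q) = 4*((q*q)*q) = 4*(q²*q) = 4*q³)
u = 416 (u = (2558 - 6394) + 4252 = -3836 + 4252 = 416)
√(u + I(-1)) = √(416 + 4*(-1)³) = √(416 + 4*(-1)) = √(416 - 4) = √412 = 2*√103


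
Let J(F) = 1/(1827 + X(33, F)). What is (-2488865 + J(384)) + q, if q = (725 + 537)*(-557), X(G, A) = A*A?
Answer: -476481330116/149283 ≈ -3.1918e+6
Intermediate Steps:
X(G, A) = A²
J(F) = 1/(1827 + F²)
q = -702934 (q = 1262*(-557) = -702934)
(-2488865 + J(384)) + q = (-2488865 + 1/(1827 + 384²)) - 702934 = (-2488865 + 1/(1827 + 147456)) - 702934 = (-2488865 + 1/149283) - 702934 = -371545233794/149283 - 702934 = -476481330116/149283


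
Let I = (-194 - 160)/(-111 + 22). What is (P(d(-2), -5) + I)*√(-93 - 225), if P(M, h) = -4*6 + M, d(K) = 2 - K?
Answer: -1426*I*√318/89 ≈ -285.72*I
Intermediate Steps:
I = 354/89 (I = -354/(-89) = -354*(-1/89) = 354/89 ≈ 3.9775)
P(M, h) = -24 + M
(P(d(-2), -5) + I)*√(-93 - 225) = ((-24 + (2 - 1*(-2))) + 354/89)*√(-93 - 225) = ((-24 + (2 + 2)) + 354/89)*√(-318) = ((-24 + 4) + 354/89)*(I*√318) = (-20 + 354/89)*(I*√318) = -1426*I*√318/89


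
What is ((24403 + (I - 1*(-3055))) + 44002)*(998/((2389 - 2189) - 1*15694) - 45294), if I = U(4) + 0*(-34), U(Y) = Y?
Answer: -25076225713288/7747 ≈ -3.2369e+9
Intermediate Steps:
I = 4 (I = 4 + 0*(-34) = 4 + 0 = 4)
((24403 + (I - 1*(-3055))) + 44002)*(998/((2389 - 2189) - 1*15694) - 45294) = ((24403 + (4 - 1*(-3055))) + 44002)*(998/((2389 - 2189) - 1*15694) - 45294) = ((24403 + (4 + 3055)) + 44002)*(998/(200 - 15694) - 45294) = ((24403 + 3059) + 44002)*(998/(-15494) - 45294) = (27462 + 44002)*(998*(-1/15494) - 45294) = 71464*(-499/7747 - 45294) = 71464*(-350893117/7747) = -25076225713288/7747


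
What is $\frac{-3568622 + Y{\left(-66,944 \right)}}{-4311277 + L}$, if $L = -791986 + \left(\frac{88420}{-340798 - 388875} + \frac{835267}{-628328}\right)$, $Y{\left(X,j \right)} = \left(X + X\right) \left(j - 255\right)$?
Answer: $\frac{1677817611073040080}{2339713947009055123} \approx 0.7171$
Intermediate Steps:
$Y{\left(X,j \right)} = 2 X \left(-255 + j\right)$
$L = - \frac{363105635974113035}{458473976744}$ ($L = -791986 + \left(\frac{88420}{-729673} + 835267 \left(- \frac{1}{628328}\right)\right) = -791986 + \left(88420 \left(- \frac{1}{729673}\right) - \frac{835267}{628328}\right) = -791986 - \frac{665028539451}{458473976744} = - \frac{363105635974113035}{458473976744} \approx -7.9199 \cdot 10^{5}$)
$\frac{-3568622 + Y{\left(-66,944 \right)}}{-4311277 + L} = \frac{-3568622 + 2 \left(-66\right) \left(-255 + 944\right)}{-4311277 - \frac{363105635974113035}{458473976744}} = \frac{-3568622 + 2 \left(-66\right) 689}{- \frac{2339713947009055123}{458473976744}} = \left(-3568622 - 90948\right) \left(- \frac{458473976744}{2339713947009055123}\right) = \left(-3659570\right) \left(- \frac{458473976744}{2339713947009055123}\right) = \frac{1677817611073040080}{2339713947009055123}$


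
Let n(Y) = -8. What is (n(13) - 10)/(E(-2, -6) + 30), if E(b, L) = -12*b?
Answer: -⅓ ≈ -0.33333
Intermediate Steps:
(n(13) - 10)/(E(-2, -6) + 30) = (-8 - 10)/(-12*(-2) + 30) = -18/(24 + 30) = -18/54 = (1/54)*(-18) = -⅓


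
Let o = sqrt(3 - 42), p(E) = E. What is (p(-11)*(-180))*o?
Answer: 1980*I*sqrt(39) ≈ 12365.0*I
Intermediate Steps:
o = I*sqrt(39) (o = sqrt(-39) = I*sqrt(39) ≈ 6.245*I)
(p(-11)*(-180))*o = (-11*(-180))*(I*sqrt(39)) = 1980*(I*sqrt(39)) = 1980*I*sqrt(39)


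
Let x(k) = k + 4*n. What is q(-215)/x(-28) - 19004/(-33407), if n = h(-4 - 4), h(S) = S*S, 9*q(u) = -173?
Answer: 33216797/68551164 ≈ 0.48455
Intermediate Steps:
q(u) = -173/9 (q(u) = (⅑)*(-173) = -173/9)
h(S) = S²
n = 64 (n = (-4 - 4)² = (-8)² = 64)
x(k) = 256 + k (x(k) = k + 4*64 = k + 256 = 256 + k)
q(-215)/x(-28) - 19004/(-33407) = -173/(9*(256 - 28)) - 19004/(-33407) = -173/9/228 - 19004*(-1/33407) = -173/9*1/228 + 19004/33407 = -173/2052 + 19004/33407 = 33216797/68551164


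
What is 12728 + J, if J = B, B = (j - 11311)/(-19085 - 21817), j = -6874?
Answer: 520618841/40902 ≈ 12728.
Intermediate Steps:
B = 18185/40902 (B = (-6874 - 11311)/(-19085 - 21817) = -18185/(-40902) = -18185*(-1/40902) = 18185/40902 ≈ 0.44460)
J = 18185/40902 ≈ 0.44460
12728 + J = 12728 + 18185/40902 = 520618841/40902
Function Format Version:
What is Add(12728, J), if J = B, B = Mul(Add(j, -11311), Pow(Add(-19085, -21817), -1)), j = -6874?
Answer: Rational(520618841, 40902) ≈ 12728.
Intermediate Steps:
B = Rational(18185, 40902) (B = Mul(Add(-6874, -11311), Pow(Add(-19085, -21817), -1)) = Mul(-18185, Pow(-40902, -1)) = Mul(-18185, Rational(-1, 40902)) = Rational(18185, 40902) ≈ 0.44460)
J = Rational(18185, 40902) ≈ 0.44460
Add(12728, J) = Add(12728, Rational(18185, 40902)) = Rational(520618841, 40902)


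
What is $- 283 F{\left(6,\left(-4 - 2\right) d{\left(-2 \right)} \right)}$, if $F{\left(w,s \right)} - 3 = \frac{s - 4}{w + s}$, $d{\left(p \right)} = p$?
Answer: $- \frac{8773}{9} \approx -974.78$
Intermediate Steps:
$F{\left(w,s \right)} = 3 + \frac{-4 + s}{s + w}$ ($F{\left(w,s \right)} = 3 + \frac{s - 4}{w + s} = 3 + \frac{s - 4}{s + w} = 3 + \frac{-4 + s}{s + w}$)
$- 283 F{\left(6,\left(-4 - 2\right) d{\left(-2 \right)} \right)} = - 283 \frac{-4 + 3 \cdot 6 + 4 \left(-4 - 2\right) \left(-2\right)}{\left(-4 - 2\right) \left(-2\right) + 6} = - 283 \frac{-4 + 18 + 4 \left(\left(-6\right) \left(-2\right)\right)}{\left(-6\right) \left(-2\right) + 6} = - 283 \frac{-4 + 18 + 4 \cdot 12}{12 + 6} = - 283 \frac{-4 + 18 + 48}{18} = - 283 \cdot \frac{1}{18} \cdot 62 = \left(-283\right) \frac{31}{9} = - \frac{8773}{9}$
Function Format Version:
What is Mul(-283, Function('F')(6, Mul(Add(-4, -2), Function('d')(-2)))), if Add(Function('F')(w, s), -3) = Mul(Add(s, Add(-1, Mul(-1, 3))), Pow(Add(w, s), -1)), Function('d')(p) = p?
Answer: Rational(-8773, 9) ≈ -974.78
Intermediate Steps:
Function('F')(w, s) = Add(3, Mul(Pow(Add(s, w), -1), Add(-4, s))) (Function('F')(w, s) = Add(3, Mul(Add(s, Add(-1, Mul(-1, 3))), Pow(Add(w, s), -1))) = Add(3, Mul(Add(s, Add(-1, -3)), Pow(Add(s, w), -1))) = Add(3, Mul(Add(s, -4), Pow(Add(s, w), -1))) = Add(3, Mul(Add(-4, s), Pow(Add(s, w), -1))) = Add(3, Mul(Pow(Add(s, w), -1), Add(-4, s))))
Mul(-283, Function('F')(6, Mul(Add(-4, -2), Function('d')(-2)))) = Mul(-283, Mul(Pow(Add(Mul(Add(-4, -2), -2), 6), -1), Add(-4, Mul(3, 6), Mul(4, Mul(Add(-4, -2), -2))))) = Mul(-283, Mul(Pow(Add(Mul(-6, -2), 6), -1), Add(-4, 18, Mul(4, Mul(-6, -2))))) = Mul(-283, Mul(Pow(Add(12, 6), -1), Add(-4, 18, Mul(4, 12)))) = Mul(-283, Mul(Pow(18, -1), Add(-4, 18, 48))) = Mul(-283, Mul(Rational(1, 18), 62)) = Mul(-283, Rational(31, 9)) = Rational(-8773, 9)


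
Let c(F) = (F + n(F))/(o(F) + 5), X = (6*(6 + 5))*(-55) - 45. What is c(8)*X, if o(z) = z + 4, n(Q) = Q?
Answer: -58800/17 ≈ -3458.8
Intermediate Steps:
X = -3675 (X = (6*11)*(-55) - 45 = 66*(-55) - 45 = -3630 - 45 = -3675)
o(z) = 4 + z
c(F) = 2*F/(9 + F) (c(F) = (F + F)/((4 + F) + 5) = (2*F)/(9 + F) = 2*F/(9 + F))
c(8)*X = (2*8/(9 + 8))*(-3675) = (2*8/17)*(-3675) = (2*8*(1/17))*(-3675) = (16/17)*(-3675) = -58800/17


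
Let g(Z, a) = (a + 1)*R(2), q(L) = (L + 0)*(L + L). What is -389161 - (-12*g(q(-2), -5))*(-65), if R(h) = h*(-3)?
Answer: -407881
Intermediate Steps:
q(L) = 2*L² (q(L) = L*(2*L) = 2*L²)
R(h) = -3*h
g(Z, a) = -6 - 6*a (g(Z, a) = (a + 1)*(-3*2) = (1 + a)*(-6) = -6 - 6*a)
-389161 - (-12*g(q(-2), -5))*(-65) = -389161 - (-12*(-6 - 6*(-5)))*(-65) = -389161 - (-12*(-6 + 30))*(-65) = -389161 - (-12*24)*(-65) = -389161 - (-288)*(-65) = -389161 - 1*18720 = -389161 - 18720 = -407881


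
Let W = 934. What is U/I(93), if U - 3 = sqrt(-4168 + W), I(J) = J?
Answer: 1/31 + 7*I*sqrt(66)/93 ≈ 0.032258 + 0.61149*I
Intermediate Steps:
U = 3 + 7*I*sqrt(66) (U = 3 + sqrt(-4168 + 934) = 3 + sqrt(-3234) = 3 + 7*I*sqrt(66) ≈ 3.0 + 56.868*I)
U/I(93) = (3 + 7*I*sqrt(66))/93 = (3 + 7*I*sqrt(66))*(1/93) = 1/31 + 7*I*sqrt(66)/93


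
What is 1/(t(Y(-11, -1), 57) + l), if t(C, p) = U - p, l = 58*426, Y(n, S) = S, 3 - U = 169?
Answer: 1/24485 ≈ 4.0841e-5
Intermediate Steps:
U = -166 (U = 3 - 1*169 = 3 - 169 = -166)
l = 24708
t(C, p) = -166 - p
1/(t(Y(-11, -1), 57) + l) = 1/((-166 - 1*57) + 24708) = 1/((-166 - 57) + 24708) = 1/(-223 + 24708) = 1/24485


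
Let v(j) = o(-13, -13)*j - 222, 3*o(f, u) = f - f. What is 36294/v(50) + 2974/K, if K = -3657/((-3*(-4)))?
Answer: -7813883/45103 ≈ -173.25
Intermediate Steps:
o(f, u) = 0 (o(f, u) = (f - f)/3 = (1/3)*0 = 0)
K = -1219/4 (K = -3657/12 = -3657*1/12 = -1219/4 ≈ -304.75)
v(j) = -222 (v(j) = 0*j - 222 = 0 - 222 = -222)
36294/v(50) + 2974/K = 36294/(-222) + 2974/(-1219/4) = 36294*(-1/222) + 2974*(-4/1219) = -6049/37 - 11896/1219 = -7813883/45103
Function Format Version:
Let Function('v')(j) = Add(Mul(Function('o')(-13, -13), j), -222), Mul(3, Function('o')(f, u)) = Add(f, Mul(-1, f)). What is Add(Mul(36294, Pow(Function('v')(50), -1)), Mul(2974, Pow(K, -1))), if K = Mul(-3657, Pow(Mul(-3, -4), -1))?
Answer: Rational(-7813883, 45103) ≈ -173.25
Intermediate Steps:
Function('o')(f, u) = 0 (Function('o')(f, u) = Mul(Rational(1, 3), Add(f, Mul(-1, f))) = Mul(Rational(1, 3), 0) = 0)
K = Rational(-1219, 4) (K = Mul(-3657, Pow(12, -1)) = Mul(-3657, Rational(1, 12)) = Rational(-1219, 4) ≈ -304.75)
Function('v')(j) = -222 (Function('v')(j) = Add(Mul(0, j), -222) = Add(0, -222) = -222)
Add(Mul(36294, Pow(Function('v')(50), -1)), Mul(2974, Pow(K, -1))) = Add(Mul(36294, Pow(-222, -1)), Mul(2974, Pow(Rational(-1219, 4), -1))) = Add(Mul(36294, Rational(-1, 222)), Mul(2974, Rational(-4, 1219))) = Add(Rational(-6049, 37), Rational(-11896, 1219)) = Rational(-7813883, 45103)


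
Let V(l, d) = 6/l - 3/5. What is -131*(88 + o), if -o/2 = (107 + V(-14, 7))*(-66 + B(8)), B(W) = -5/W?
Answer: -260587427/140 ≈ -1.8613e+6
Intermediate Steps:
V(l, d) = -3/5 + 6/l (V(l, d) = 6/l - 3*1/5 = 6/l - 3/5 = -3/5 + 6/l)
o = 1976897/140 (o = -2*(107 + (-3/5 + 6/(-14)))*(-66 - 5/8) = -2*(107 + (-3/5 + 6*(-1/14)))*(-66 - 5*1/8) = -2*(107 + (-3/5 - 3/7))*(-66 - 5/8) = -2*(107 - 36/35)*(-533)/8 = -7418*(-533)/(35*8) = -2*(-1976897/280) = 1976897/140 ≈ 14121.)
-131*(88 + o) = -131*(88 + 1976897/140) = -131*1989217/140 = -260587427/140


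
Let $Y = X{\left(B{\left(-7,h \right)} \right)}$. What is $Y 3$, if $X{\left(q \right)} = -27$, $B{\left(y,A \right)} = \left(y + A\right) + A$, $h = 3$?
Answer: $-81$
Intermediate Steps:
$B{\left(y,A \right)} = y + 2 A$ ($B{\left(y,A \right)} = \left(A + y\right) + A = y + 2 A$)
$Y = -27$
$Y 3 = \left(-27\right) 3 = -81$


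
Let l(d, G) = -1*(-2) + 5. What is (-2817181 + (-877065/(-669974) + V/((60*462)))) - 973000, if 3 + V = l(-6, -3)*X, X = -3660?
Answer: -3910556599980649/1031759960 ≈ -3.7902e+6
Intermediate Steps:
l(d, G) = 7 (l(d, G) = 2 + 5 = 7)
V = -25623 (V = -3 + 7*(-3660) = -3 - 25620 = -25623)
(-2817181 + (-877065/(-669974) + V/((60*462)))) - 973000 = (-2817181 + (-877065/(-669974) - 25623/(60*462))) - 973000 = (-2817181 + (-877065*(-1/669974) - 25623/27720)) - 973000 = (-2817181 + (877065/669974 - 25623*1/27720)) - 973000 = (-2817181 + (877065/669974 - 2847/3080)) - 973000 = (-2817181 + 396972111/1031759960) - 973000 = -2906654158900649/1031759960 - 973000 = -3910556599980649/1031759960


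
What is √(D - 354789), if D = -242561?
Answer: 5*I*√23894 ≈ 772.88*I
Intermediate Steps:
√(D - 354789) = √(-242561 - 354789) = √(-597350) = 5*I*√23894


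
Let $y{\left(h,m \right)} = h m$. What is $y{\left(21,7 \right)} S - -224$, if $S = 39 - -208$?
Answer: $36533$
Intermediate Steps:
$S = 247$ ($S = 39 + 208 = 247$)
$y{\left(21,7 \right)} S - -224 = 21 \cdot 7 \cdot 247 - -224 = 147 \cdot 247 + 224 = 36309 + 224 = 36533$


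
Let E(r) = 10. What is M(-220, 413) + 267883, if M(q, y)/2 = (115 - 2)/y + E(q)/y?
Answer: 110635925/413 ≈ 2.6788e+5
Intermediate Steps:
M(q, y) = 246/y (M(q, y) = 2*((115 - 2)/y + 10/y) = 2*(113/y + 10/y) = 2*(123/y) = 246/y)
M(-220, 413) + 267883 = 246/413 + 267883 = 110635925/413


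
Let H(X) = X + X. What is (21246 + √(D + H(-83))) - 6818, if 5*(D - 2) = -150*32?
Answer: 14428 + 2*I*√281 ≈ 14428.0 + 33.526*I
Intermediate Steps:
H(X) = 2*X
D = -958 (D = 2 + (-150*32)/5 = 2 + (⅕)*(-4800) = 2 - 960 = -958)
(21246 + √(D + H(-83))) - 6818 = (21246 + √(-958 + 2*(-83))) - 6818 = (21246 + √(-958 - 166)) - 6818 = (21246 + √(-1124)) - 6818 = (21246 + 2*I*√281) - 6818 = 14428 + 2*I*√281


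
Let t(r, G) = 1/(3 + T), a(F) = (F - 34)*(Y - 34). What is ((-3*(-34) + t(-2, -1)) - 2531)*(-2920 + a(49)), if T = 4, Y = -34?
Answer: 66987880/7 ≈ 9.5697e+6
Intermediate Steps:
a(F) = 2312 - 68*F (a(F) = (F - 34)*(-34 - 34) = (-34 + F)*(-68) = 2312 - 68*F)
t(r, G) = ⅐ (t(r, G) = 1/(3 + 4) = 1/7 = ⅐)
((-3*(-34) + t(-2, -1)) - 2531)*(-2920 + a(49)) = ((-3*(-34) + ⅐) - 2531)*(-2920 + (2312 - 68*49)) = ((102 + ⅐) - 2531)*(-2920 + (2312 - 3332)) = (715/7 - 2531)*(-2920 - 1020) = -17002/7*(-3940) = 66987880/7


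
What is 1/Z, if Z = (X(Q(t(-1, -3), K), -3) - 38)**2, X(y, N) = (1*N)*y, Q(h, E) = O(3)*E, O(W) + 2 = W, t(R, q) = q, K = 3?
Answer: 1/2209 ≈ 0.00045269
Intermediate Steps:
O(W) = -2 + W
Q(h, E) = E (Q(h, E) = (-2 + 3)*E = 1*E = E)
X(y, N) = N*y
Z = 2209 (Z = (-3*3 - 38)**2 = (-9 - 38)**2 = (-47)**2 = 2209)
1/Z = 1/2209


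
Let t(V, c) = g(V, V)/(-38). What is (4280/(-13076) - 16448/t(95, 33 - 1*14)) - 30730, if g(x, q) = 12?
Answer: 209428544/9807 ≈ 21355.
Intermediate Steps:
t(V, c) = -6/19 (t(V, c) = 12/(-38) = 12*(-1/38) = -6/19)
(4280/(-13076) - 16448/t(95, 33 - 1*14)) - 30730 = (4280/(-13076) - 16448/(-6/19)) - 30730 = (4280*(-1/13076) - 16448*(-19/6)) - 30730 = (-1070/3269 + 156256/3) - 30730 = 510797654/9807 - 30730 = 209428544/9807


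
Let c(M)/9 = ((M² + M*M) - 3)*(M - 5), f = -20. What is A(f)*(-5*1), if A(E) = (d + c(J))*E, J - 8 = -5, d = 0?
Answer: -27000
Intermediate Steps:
J = 3 (J = 8 - 5 = 3)
c(M) = 9*(-5 + M)*(-3 + 2*M²) (c(M) = 9*(((M² + M*M) - 3)*(M - 5)) = 9*(((M² + M²) - 3)*(-5 + M)) = 9*((2*M² - 3)*(-5 + M)) = 9*((-3 + 2*M²)*(-5 + M)) = 9*((-5 + M)*(-3 + 2*M²)) = 9*(-5 + M)*(-3 + 2*M²))
A(E) = -270*E (A(E) = (0 + (135 - 90*3² - 27*3 + 18*3³))*E = (0 + (135 - 90*9 - 81 + 18*27))*E = (0 + (135 - 810 - 81 + 486))*E = (0 - 270)*E = -270*E)
A(f)*(-5*1) = (-270*(-20))*(-5*1) = 5400*(-5) = -27000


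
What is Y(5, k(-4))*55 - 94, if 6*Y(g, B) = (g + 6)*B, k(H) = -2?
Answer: -887/3 ≈ -295.67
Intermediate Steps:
Y(g, B) = B*(6 + g)/6 (Y(g, B) = ((g + 6)*B)/6 = ((6 + g)*B)/6 = (B*(6 + g))/6 = B*(6 + g)/6)
Y(5, k(-4))*55 - 94 = ((⅙)*(-2)*(6 + 5))*55 - 94 = ((⅙)*(-2)*11)*55 - 94 = -11/3*55 - 94 = -605/3 - 94 = -887/3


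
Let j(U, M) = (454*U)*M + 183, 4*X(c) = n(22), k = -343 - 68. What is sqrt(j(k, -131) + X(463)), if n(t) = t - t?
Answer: sqrt(24443997) ≈ 4944.1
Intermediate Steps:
n(t) = 0
k = -411
X(c) = 0 (X(c) = (1/4)*0 = 0)
j(U, M) = 183 + 454*M*U (j(U, M) = 454*M*U + 183 = 183 + 454*M*U)
sqrt(j(k, -131) + X(463)) = sqrt((183 + 454*(-131)*(-411)) + 0) = sqrt((183 + 24443814) + 0) = sqrt(24443997 + 0) = sqrt(24443997)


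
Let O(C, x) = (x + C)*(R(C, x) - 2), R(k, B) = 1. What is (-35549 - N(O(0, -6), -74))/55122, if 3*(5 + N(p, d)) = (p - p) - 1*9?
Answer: -11847/18374 ≈ -0.64477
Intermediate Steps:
O(C, x) = -C - x (O(C, x) = (x + C)*(1 - 2) = (C + x)*(-1) = -C - x)
N(p, d) = -8 (N(p, d) = -5 + ((p - p) - 1*9)/3 = -5 + (0 - 9)/3 = -5 + (1/3)*(-9) = -5 - 3 = -8)
(-35549 - N(O(0, -6), -74))/55122 = (-35549 - 1*(-8))/55122 = (-35549 + 8)*(1/55122) = -35541*1/55122 = -11847/18374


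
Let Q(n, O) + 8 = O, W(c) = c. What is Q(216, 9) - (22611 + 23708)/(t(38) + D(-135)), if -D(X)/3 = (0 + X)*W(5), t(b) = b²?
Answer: -42850/3469 ≈ -12.352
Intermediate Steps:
Q(n, O) = -8 + O
D(X) = -15*X (D(X) = -3*(0 + X)*5 = -3*X*5 = -15*X)
Q(216, 9) - (22611 + 23708)/(t(38) + D(-135)) = (-8 + 9) - (22611 + 23708)/(38² - 15*(-135)) = 1 - 46319/(1444 + 2025) = 1 - 46319/3469 = -42850/3469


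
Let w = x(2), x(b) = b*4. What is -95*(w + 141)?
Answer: -14155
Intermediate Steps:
x(b) = 4*b
w = 8 (w = 4*2 = 8)
-95*(w + 141) = -95*(8 + 141) = -95*149 = -14155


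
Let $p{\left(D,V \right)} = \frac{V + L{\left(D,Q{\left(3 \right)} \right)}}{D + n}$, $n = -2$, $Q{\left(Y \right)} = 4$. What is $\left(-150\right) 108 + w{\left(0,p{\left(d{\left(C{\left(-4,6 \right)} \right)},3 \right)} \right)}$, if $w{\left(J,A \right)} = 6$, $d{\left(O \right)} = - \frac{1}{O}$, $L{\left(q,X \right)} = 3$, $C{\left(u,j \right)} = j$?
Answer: $-16194$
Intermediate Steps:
$p{\left(D,V \right)} = \frac{3 + V}{-2 + D}$ ($p{\left(D,V \right)} = \frac{V + 3}{D - 2} = \frac{3 + V}{-2 + D}$)
$\left(-150\right) 108 + w{\left(0,p{\left(d{\left(C{\left(-4,6 \right)} \right)},3 \right)} \right)} = \left(-150\right) 108 + 6 = -16200 + 6 = -16194$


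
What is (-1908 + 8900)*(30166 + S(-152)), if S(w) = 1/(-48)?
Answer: 632761579/3 ≈ 2.1092e+8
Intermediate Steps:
S(w) = -1/48
(-1908 + 8900)*(30166 + S(-152)) = (-1908 + 8900)*(30166 - 1/48) = 6992*(1447967/48) = 632761579/3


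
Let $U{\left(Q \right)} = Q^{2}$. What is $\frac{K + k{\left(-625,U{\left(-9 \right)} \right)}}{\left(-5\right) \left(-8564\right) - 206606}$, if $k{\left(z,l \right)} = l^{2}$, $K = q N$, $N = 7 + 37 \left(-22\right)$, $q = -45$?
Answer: $- \frac{21438}{81893} \approx -0.26178$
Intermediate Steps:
$N = -807$ ($N = 7 - 814 = -807$)
$K = 36315$ ($K = \left(-45\right) \left(-807\right) = 36315$)
$\frac{K + k{\left(-625,U{\left(-9 \right)} \right)}}{\left(-5\right) \left(-8564\right) - 206606} = \frac{36315 + \left(\left(-9\right)^{2}\right)^{2}}{\left(-5\right) \left(-8564\right) - 206606} = \frac{36315 + 81^{2}}{42820 - 206606} = \frac{36315 + 6561}{-163786} = 42876 \left(- \frac{1}{163786}\right) = - \frac{21438}{81893}$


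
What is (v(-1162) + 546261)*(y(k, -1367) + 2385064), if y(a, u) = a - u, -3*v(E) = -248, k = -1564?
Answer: 3908870943877/3 ≈ 1.3030e+12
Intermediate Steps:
v(E) = 248/3 (v(E) = -⅓*(-248) = 248/3)
(v(-1162) + 546261)*(y(k, -1367) + 2385064) = (248/3 + 546261)*((-1564 - 1*(-1367)) + 2385064) = 1639031*((-1564 + 1367) + 2385064)/3 = 1639031*(-197 + 2385064)/3 = (1639031/3)*2384867 = 3908870943877/3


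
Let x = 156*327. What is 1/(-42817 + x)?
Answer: 1/8195 ≈ 0.00012203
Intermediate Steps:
x = 51012
1/(-42817 + x) = 1/(-42817 + 51012) = 1/8195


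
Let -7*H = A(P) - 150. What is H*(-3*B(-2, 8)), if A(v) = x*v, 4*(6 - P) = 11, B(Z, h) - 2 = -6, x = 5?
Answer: 1605/7 ≈ 229.29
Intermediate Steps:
B(Z, h) = -4 (B(Z, h) = 2 - 6 = -4)
P = 13/4 (P = 6 - ¼*11 = 6 - 11/4 = 13/4 ≈ 3.2500)
A(v) = 5*v
H = 535/28 (H = -(5*(13/4) - 150)/7 = -(65/4 - 150)/7 = -⅐*(-535/4) = 535/28 ≈ 19.107)
H*(-3*B(-2, 8)) = 535*(-3*(-4))/28 = (535/28)*12 = 1605/7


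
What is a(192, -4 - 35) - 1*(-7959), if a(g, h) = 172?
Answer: 8131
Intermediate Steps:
a(192, -4 - 35) - 1*(-7959) = 172 - 1*(-7959) = 172 + 7959 = 8131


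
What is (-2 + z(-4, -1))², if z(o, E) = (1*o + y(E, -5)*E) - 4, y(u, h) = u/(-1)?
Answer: 121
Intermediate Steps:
y(u, h) = -u (y(u, h) = u*(-1) = -u)
z(o, E) = -4 + o - E² (z(o, E) = (1*o + (-E)*E) - 4 = (o - E²) - 4 = -4 + o - E²)
(-2 + z(-4, -1))² = (-2 + (-4 - 4 - 1*(-1)²))² = (-2 + (-4 - 4 - 1*1))² = (-2 + (-4 - 4 - 1))² = (-2 - 9)² = (-11)² = 121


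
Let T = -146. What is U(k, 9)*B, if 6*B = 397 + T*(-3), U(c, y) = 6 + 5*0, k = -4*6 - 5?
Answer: 835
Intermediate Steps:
k = -29 (k = -24 - 5 = -29)
U(c, y) = 6 (U(c, y) = 6 + 0 = 6)
B = 835/6 (B = (397 - 146*(-3))/6 = (397 + 438)/6 = (⅙)*835 = 835/6 ≈ 139.17)
U(k, 9)*B = 6*(835/6) = 835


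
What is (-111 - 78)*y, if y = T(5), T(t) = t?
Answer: -945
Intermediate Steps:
y = 5
(-111 - 78)*y = (-111 - 78)*5 = -189*5 = -945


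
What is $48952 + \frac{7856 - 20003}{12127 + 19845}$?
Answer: $\frac{1565081197}{31972} \approx 48952.0$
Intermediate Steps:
$48952 + \frac{7856 - 20003}{12127 + 19845} = 48952 - \frac{12147}{31972} = \frac{1565081197}{31972}$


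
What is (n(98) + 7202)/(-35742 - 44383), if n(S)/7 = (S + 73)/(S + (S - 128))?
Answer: -490933/5448500 ≈ -0.090104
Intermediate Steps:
n(S) = 7*(73 + S)/(-128 + 2*S) (n(S) = 7*((S + 73)/(S + (S - 128))) = 7*((73 + S)/(S + (-128 + S))) = 7*((73 + S)/(-128 + 2*S)) = 7*(73 + S)/(-128 + 2*S))
(n(98) + 7202)/(-35742 - 44383) = (7*(73 + 98)/(2*(-64 + 98)) + 7202)/(-35742 - 44383) = ((7/2)*171/34 + 7202)/(-80125) = ((7/2)*(1/34)*171 + 7202)*(-1/80125) = (1197/68 + 7202)*(-1/80125) = (490933/68)*(-1/80125) = -490933/5448500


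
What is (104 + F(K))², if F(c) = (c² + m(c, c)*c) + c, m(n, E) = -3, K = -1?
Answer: 11449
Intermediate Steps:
F(c) = c² - 2*c (F(c) = (c² - 3*c) + c = c² - 2*c)
(104 + F(K))² = (104 - (-2 - 1))² = (104 - 1*(-3))² = (104 + 3)² = 107² = 11449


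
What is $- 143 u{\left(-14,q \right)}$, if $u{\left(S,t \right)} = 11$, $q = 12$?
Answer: $-1573$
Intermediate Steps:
$- 143 u{\left(-14,q \right)} = \left(-143\right) 11 = -1573$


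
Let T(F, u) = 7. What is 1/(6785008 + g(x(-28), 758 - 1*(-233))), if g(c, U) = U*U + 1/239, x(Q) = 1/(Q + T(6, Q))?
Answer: 239/1856334272 ≈ 1.2875e-7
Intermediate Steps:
x(Q) = 1/(7 + Q) (x(Q) = 1/(Q + 7) = 1/(7 + Q))
g(c, U) = 1/239 + U² (g(c, U) = U² + 1/239 = 1/239 + U²)
1/(6785008 + g(x(-28), 758 - 1*(-233))) = 1/(6785008 + (1/239 + (758 - 1*(-233))²)) = 1/(6785008 + (1/239 + (758 + 233)²)) = 1/(6785008 + (1/239 + 991²)) = 1/(6785008 + (1/239 + 982081)) = 1/(6785008 + 234717360/239) = 1/(1856334272/239) = 239/1856334272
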